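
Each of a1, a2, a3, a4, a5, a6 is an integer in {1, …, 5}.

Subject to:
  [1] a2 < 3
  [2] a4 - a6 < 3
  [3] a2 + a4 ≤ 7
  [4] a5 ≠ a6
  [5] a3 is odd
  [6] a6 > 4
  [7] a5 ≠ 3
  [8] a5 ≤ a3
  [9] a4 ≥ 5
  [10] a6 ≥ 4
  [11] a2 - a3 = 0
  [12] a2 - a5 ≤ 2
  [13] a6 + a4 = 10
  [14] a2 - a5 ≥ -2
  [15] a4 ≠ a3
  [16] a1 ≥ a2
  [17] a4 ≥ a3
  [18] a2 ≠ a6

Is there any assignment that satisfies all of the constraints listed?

Take a1 = 4, a2 = 1, a3 = 1, a4 = 5, a5 = 1, a6 = 5. Then constraint 2: a4 - a6 = 0; constraint 3: a2 + a4 = 6, and every other listed constraint is also met.

Satisfiable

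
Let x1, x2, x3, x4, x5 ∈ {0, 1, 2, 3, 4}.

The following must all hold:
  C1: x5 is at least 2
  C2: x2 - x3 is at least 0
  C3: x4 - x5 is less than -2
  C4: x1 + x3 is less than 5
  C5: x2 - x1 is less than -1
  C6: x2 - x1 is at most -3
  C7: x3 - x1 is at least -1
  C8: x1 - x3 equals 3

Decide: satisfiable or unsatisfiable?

Unsatisfiable

Constraints 2, 6, and 7 give x2 − x3 ≥ 0, x3 − x1 ≥ -1, x1 − x2 ≥ 3.
Adding all 3 inequalities: the left sides telescope to 0, and the right sides sum to 0 + (-1) + 3 = 2. So 0 ≥ 2, which is false.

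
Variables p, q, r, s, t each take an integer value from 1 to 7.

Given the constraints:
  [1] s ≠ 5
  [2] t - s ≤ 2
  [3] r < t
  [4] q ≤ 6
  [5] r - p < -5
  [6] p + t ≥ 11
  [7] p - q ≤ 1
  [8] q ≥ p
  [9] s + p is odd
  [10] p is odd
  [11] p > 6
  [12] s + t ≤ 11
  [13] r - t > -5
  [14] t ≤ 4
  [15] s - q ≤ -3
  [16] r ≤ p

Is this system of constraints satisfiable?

Unsatisfiable

From constraints 4 and 8: p ≤ q ≤ 6. From constraint 14: t ≤ 4. Hence p + t ≤ 10. But constraint 6 requires p + t ≥ 11, and 11 > 10. Contradiction.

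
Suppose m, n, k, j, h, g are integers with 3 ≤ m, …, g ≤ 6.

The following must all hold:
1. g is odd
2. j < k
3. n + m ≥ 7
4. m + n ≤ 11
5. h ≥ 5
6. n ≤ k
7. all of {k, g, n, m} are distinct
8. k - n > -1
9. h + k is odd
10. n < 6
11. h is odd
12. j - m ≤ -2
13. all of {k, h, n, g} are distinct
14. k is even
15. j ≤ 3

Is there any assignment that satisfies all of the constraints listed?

Satisfiable

Setting (m, n, k, j, h, g) = (5, 4, 6, 3, 5, 3) satisfies everything: constraint 3: n + m = 9; constraint 4: m + n = 9, and the others follow.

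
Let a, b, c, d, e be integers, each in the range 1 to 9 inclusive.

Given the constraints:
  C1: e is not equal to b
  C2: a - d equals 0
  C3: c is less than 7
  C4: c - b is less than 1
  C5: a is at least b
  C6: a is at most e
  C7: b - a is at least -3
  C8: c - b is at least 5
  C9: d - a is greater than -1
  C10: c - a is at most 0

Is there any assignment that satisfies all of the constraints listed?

Unsatisfiable

Constraints 7, 8, and 10 give a − c ≥ 0, c − b ≥ 5, b − a ≥ -3.
Adding all 3 inequalities: the left sides telescope to 0, and the right sides sum to 0 + 5 + (-3) = 2. So 0 ≥ 2, which is false.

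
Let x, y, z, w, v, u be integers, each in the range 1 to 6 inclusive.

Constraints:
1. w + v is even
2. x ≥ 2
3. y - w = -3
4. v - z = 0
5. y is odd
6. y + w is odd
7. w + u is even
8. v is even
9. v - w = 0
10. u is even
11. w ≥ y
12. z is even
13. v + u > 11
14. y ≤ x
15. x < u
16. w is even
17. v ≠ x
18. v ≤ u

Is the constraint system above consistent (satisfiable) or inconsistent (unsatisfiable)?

Satisfiable

Take x = 4, y = 3, z = 6, w = 6, v = 6, u = 6. Then constraint 3: y - w = -3; constraint 4: v - z = 0, and every other listed constraint is also met.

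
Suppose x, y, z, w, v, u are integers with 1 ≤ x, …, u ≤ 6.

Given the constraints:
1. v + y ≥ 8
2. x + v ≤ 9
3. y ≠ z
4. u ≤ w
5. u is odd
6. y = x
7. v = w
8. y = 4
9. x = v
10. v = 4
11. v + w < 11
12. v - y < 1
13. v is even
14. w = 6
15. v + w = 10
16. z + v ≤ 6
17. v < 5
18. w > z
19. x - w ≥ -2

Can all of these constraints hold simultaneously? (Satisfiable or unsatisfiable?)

Constraint 8 fixes y = 4 and constraint 14 fixes w = 6. Constraints 6, 7, and 9 give y = x = v = w, so y = w. But 4 ≠ 6 — contradiction.

Unsatisfiable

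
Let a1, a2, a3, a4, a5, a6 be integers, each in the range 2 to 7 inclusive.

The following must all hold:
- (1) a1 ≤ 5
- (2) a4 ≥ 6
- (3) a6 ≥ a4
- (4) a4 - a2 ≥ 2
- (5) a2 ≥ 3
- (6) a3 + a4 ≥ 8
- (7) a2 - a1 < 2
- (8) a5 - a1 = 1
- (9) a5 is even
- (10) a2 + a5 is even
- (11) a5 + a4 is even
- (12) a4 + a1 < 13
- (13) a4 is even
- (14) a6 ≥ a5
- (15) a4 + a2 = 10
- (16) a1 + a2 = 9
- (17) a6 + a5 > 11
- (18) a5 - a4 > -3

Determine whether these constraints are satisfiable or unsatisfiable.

Satisfiable

One satisfying assignment is a1 = 5, a2 = 4, a3 = 3, a4 = 6, a5 = 6, a6 = 6.
For the less obvious constraints — constraint 4: a4 - a2 = 2; constraint 6: a3 + a4 = 9; constraint 7: a2 - a1 = -1 — and the others hold by inspection.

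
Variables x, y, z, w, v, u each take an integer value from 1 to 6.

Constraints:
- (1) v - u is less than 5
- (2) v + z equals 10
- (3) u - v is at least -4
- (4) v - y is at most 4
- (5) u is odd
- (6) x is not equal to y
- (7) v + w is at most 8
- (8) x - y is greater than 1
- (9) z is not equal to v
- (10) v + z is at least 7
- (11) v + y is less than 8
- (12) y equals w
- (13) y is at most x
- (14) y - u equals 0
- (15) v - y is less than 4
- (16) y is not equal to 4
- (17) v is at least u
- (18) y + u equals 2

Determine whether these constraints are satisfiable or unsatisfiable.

Satisfiable

One satisfying assignment is x = 3, y = 1, z = 6, w = 1, v = 4, u = 1.
For the less obvious constraints — constraint 1: v - u = 3; constraint 2: v + z = 10; constraint 3: u - v = -3 — and the others hold by inspection.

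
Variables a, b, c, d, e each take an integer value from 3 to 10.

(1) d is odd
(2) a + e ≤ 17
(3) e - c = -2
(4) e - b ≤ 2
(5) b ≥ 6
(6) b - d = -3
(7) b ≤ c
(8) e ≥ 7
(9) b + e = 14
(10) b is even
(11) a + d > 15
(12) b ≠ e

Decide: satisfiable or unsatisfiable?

The assignment a = 9, b = 6, c = 10, d = 9, e = 8 works:
  constraint 2 holds since a + e = 17.
  constraint 3 holds since e - c = -2.
The rest check out directly.

Satisfiable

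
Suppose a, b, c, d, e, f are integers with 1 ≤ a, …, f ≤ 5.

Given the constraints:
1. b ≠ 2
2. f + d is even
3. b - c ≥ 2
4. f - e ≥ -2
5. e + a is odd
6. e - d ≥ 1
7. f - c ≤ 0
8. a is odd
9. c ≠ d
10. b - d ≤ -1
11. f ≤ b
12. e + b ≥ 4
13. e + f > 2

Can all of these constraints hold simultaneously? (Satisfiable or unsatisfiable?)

Constraints 3, 4, 6, 7, and 10 give f − e ≥ -2, e − d ≥ 1, d − b ≥ 1, b − c ≥ 2, c − f ≥ 0.
Adding all 5 inequalities: the left sides telescope to 0, and the right sides sum to (-2) + 1 + 1 + 2 + 0 = 2. So 0 ≥ 2, which is false.

Unsatisfiable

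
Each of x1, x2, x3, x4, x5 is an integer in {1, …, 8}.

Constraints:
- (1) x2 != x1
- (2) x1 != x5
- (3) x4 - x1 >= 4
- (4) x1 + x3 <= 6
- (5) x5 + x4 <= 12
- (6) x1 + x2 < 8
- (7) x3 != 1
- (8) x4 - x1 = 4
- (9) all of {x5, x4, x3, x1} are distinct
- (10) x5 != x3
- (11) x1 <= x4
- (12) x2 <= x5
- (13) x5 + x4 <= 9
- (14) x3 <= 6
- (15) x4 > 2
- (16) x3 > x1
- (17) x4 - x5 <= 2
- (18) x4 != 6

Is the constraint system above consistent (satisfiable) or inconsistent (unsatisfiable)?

Satisfiable

Setting (x1, x2, x3, x4, x5) = (1, 4, 3, 5, 4) satisfies everything: constraint 3: x4 - x1 = 4; constraint 4: x1 + x3 = 4, and the others follow.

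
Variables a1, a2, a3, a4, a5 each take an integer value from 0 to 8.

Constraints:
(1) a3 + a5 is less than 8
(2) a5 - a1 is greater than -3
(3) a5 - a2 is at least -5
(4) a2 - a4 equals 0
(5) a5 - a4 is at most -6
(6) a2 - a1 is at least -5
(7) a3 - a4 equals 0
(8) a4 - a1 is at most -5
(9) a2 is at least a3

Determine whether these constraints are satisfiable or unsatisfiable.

Unsatisfiable

Constraints 3, 5, 6, and 8 give a4 − a5 ≥ 6, a5 − a2 ≥ -5, a2 − a1 ≥ -5, a1 − a4 ≥ 5.
Adding all 4 inequalities: the left sides telescope to 0, and the right sides sum to 6 + (-5) + (-5) + 5 = 1. So 0 ≥ 1, which is false.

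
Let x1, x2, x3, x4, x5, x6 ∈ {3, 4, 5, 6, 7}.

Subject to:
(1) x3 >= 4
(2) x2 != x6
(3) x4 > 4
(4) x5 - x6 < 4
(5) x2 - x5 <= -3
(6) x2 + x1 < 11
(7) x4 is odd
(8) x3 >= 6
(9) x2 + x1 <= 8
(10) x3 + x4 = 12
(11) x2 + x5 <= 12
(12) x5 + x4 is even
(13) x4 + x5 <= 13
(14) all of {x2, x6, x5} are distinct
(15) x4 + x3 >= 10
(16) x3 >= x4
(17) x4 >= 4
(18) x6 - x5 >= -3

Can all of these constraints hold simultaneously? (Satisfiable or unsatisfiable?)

Satisfiable

Setting (x1, x2, x3, x4, x5, x6) = (5, 3, 7, 5, 7, 5) satisfies everything: constraint 4: x5 - x6 = 2; constraint 5: x2 - x5 = -4; constraint 6: x2 + x1 = 8, and the others follow.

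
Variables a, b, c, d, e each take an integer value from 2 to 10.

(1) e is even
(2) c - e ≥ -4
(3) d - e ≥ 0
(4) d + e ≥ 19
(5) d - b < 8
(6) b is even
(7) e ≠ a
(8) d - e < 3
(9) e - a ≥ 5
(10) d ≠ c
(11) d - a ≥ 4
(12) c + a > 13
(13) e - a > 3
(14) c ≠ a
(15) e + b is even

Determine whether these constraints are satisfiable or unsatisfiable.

Setting (a, b, c, d, e) = (5, 4, 9, 10, 10) satisfies everything: constraint 2: c - e = -1; constraint 3: d - e = 0; constraint 4: d + e = 20, and the others follow.

Satisfiable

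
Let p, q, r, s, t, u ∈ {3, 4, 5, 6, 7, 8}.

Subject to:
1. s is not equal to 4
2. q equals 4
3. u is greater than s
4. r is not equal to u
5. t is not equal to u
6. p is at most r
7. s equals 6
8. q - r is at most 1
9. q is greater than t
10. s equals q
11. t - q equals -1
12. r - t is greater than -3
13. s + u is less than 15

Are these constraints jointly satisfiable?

Constraint 7 fixes s = 6 and constraint 2 fixes q = 4, but constraint 10 requires s = q. Since 6 ≠ 4, contradiction.

Unsatisfiable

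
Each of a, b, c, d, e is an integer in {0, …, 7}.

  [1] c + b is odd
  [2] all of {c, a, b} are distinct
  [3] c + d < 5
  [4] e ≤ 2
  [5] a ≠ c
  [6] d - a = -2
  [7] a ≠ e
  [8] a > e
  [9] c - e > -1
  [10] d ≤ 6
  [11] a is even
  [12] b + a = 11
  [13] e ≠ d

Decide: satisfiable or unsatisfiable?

Satisfiable

Try a = 4, b = 7, c = 0, d = 2, e = 0.
Check constraint 3: c + d = 2; constraint 6: d - a = -2; constraint 9: c - e = 0. The remaining constraints are straightforward to verify.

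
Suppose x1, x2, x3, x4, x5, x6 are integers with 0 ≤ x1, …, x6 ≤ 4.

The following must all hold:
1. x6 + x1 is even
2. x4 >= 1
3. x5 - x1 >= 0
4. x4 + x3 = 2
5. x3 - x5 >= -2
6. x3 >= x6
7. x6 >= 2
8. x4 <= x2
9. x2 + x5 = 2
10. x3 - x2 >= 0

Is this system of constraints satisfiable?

Unsatisfiable

From constraint 2: x4 ≥ 1. From constraints 6 and 7: x3 ≥ x6 ≥ 2. Hence x4 + x3 ≥ 3. But constraint 4 requires x4 + x3 = 2, and 2 < 3. Contradiction.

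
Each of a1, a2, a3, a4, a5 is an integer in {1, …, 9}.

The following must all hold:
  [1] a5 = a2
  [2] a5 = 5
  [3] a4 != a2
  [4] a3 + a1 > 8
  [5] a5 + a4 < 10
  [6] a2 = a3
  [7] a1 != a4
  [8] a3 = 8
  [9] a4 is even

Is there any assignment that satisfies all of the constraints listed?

Constraint 2 fixes a5 = 5 and constraint 8 fixes a3 = 8. Constraints 1 and 6 give a5 = a2 = a3, so a5 = a3. But 5 ≠ 8 — contradiction.

Unsatisfiable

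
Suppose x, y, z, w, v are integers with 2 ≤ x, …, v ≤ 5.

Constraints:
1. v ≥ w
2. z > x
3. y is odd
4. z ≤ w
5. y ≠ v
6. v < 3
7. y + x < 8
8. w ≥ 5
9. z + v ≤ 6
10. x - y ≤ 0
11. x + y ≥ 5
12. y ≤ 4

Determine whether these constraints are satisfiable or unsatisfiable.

From constraints 1 and 8: v ≥ w and w ≥ 5, so v ≥ 5. From constraint 6: v ≤ 2. But 2 < 5, so no value of v works.

Unsatisfiable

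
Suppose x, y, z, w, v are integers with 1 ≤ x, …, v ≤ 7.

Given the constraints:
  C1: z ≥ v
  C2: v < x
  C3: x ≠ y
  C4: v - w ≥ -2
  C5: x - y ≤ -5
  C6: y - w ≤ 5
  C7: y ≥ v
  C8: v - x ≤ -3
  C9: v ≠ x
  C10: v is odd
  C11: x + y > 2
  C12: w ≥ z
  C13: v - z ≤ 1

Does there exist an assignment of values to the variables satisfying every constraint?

Unsatisfiable

Constraints 4, 5, 6, and 8 give x − v ≥ 3, v − w ≥ -2, w − y ≥ -5, y − x ≥ 5.
Adding all 4 inequalities: the left sides telescope to 0, and the right sides sum to 3 + (-2) + (-5) + 5 = 1. So 0 ≥ 1, which is false.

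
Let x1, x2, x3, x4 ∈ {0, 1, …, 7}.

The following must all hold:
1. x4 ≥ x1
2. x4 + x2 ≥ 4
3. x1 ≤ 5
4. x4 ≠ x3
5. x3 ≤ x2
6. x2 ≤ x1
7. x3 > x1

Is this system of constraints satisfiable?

Unsatisfiable

Constraints 5, 6, and 7 give x2 ≤ x1, x1 < x3, x3 ≤ x2. Chaining: x2 ≤ x1 < x3 ≤ x2, which forces x2 < x2 — impossible.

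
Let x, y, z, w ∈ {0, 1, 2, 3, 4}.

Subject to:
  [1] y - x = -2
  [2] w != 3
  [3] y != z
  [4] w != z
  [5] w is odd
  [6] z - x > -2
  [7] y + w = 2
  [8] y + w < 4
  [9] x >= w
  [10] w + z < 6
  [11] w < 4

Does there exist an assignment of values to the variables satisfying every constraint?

One satisfying assignment is x = 3, y = 1, z = 3, w = 1.
For the less obvious constraints — constraint 1: y - x = -2; constraint 6: z - x = 0; constraint 7: y + w = 2 — and the others hold by inspection.

Satisfiable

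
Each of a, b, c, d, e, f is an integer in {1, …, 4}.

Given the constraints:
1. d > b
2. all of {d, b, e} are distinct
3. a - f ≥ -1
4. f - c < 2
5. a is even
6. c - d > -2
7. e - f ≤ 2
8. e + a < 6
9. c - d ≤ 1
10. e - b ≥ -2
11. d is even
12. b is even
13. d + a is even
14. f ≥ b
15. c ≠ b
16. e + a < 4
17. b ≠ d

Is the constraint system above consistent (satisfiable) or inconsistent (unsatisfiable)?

Satisfiable

One satisfying assignment is a = 2, b = 2, c = 3, d = 4, e = 1, f = 2.
For the less obvious constraints — constraint 3: a - f = 0; constraint 4: f - c = -1; constraint 6: c - d = -1 — and the others hold by inspection.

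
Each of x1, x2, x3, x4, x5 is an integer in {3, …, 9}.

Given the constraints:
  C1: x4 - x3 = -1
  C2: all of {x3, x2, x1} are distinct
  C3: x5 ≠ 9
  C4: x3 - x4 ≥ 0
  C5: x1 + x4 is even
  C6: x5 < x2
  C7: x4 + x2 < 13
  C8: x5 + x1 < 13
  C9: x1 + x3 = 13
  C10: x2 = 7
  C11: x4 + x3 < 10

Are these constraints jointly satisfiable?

One satisfying assignment is x1 = 9, x2 = 7, x3 = 4, x4 = 3, x5 = 3.
For the less obvious constraints — constraint 1: x4 - x3 = -1; constraint 4: x3 - x4 = 1; constraint 7: x4 + x2 = 10 — and the others hold by inspection.

Satisfiable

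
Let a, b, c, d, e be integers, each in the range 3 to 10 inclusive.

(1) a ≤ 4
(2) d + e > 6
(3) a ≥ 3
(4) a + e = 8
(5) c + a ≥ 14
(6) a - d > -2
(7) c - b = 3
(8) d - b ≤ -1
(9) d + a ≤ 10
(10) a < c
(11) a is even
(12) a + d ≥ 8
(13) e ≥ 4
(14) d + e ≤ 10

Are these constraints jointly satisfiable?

One satisfying assignment is a = 4, b = 7, c = 10, d = 5, e = 4.
For the less obvious constraints — constraint 2: d + e = 9; constraint 4: a + e = 8 — and the others hold by inspection.

Satisfiable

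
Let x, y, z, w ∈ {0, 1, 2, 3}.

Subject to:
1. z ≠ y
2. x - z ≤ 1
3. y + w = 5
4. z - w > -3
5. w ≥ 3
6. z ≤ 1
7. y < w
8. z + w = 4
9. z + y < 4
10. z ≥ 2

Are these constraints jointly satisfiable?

From constraint 10: z ≥ 2. From constraint 5: w ≥ 3. Hence z + w ≥ 5. But constraint 8 requires z + w = 4, and 4 < 5. Contradiction.

Unsatisfiable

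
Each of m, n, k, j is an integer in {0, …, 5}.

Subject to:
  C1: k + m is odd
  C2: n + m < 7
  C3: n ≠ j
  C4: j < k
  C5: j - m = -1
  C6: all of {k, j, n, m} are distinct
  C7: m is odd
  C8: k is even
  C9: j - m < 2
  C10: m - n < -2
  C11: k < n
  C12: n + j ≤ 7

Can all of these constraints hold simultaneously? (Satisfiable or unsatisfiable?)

Satisfiable

One satisfying assignment is m = 1, n = 5, k = 2, j = 0.
For the less obvious constraints — constraint 2: n + m = 6; constraint 5: j - m = -1; constraint 9: j - m = -1 — and the others hold by inspection.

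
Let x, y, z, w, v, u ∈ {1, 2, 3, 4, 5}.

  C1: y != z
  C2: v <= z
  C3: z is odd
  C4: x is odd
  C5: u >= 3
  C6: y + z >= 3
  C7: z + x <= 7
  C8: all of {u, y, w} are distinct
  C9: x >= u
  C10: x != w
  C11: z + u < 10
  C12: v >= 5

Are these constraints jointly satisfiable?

Unsatisfiable

From constraints 2 and 12: z ≥ v ≥ 5. From constraints 5 and 9: x ≥ u ≥ 3. Hence z + x ≥ 8. But constraint 7 requires z + x ≤ 7, and 7 < 8. Contradiction.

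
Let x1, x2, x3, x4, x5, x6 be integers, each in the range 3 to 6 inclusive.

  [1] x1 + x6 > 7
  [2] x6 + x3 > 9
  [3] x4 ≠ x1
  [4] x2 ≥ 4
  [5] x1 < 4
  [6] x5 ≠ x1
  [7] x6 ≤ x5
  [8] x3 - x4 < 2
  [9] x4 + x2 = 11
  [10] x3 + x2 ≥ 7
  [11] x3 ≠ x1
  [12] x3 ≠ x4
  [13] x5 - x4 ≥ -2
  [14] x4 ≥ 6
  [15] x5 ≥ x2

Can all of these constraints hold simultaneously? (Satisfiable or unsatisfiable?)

Satisfiable

Try x1 = 3, x2 = 5, x3 = 5, x4 = 6, x5 = 5, x6 = 5.
Check constraint 1: x1 + x6 = 8; constraint 2: x6 + x3 = 10. The remaining constraints are straightforward to verify.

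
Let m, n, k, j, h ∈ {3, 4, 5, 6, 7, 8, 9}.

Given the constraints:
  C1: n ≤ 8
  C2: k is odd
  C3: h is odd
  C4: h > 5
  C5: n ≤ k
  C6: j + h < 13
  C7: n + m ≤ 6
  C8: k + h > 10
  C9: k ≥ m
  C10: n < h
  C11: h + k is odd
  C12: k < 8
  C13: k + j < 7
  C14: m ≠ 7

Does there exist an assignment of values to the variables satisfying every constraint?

Constraint 3 makes h odd and constraint 2 makes k odd, so h + k must be even. Constraint 11 says h + k is odd — contradiction.

Unsatisfiable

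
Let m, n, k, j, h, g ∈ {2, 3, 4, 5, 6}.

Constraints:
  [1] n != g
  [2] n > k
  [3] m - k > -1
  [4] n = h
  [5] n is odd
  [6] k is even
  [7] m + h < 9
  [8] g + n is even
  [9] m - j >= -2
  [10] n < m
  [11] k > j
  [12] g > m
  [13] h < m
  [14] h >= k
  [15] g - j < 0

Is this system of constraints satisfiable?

Constraints 2, 10, 11, 12, and 15 give j < k, k < n, n < m, m < g, g < j. Chaining: j < k < n < m < g < j, which forces j < j — impossible.

Unsatisfiable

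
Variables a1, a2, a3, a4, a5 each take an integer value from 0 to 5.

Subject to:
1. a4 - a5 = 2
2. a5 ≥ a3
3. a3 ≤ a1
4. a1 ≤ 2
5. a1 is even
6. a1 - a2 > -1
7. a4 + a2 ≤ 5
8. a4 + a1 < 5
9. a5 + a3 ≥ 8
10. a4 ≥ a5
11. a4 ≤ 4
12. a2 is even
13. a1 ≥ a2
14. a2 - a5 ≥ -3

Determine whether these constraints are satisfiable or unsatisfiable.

From constraints 10 and 11: a5 ≤ a4 ≤ 4. From constraints 3 and 4: a3 ≤ a1 ≤ 2. Hence a5 + a3 ≤ 6. But constraint 9 requires a5 + a3 ≥ 8, and 8 > 6. Contradiction.

Unsatisfiable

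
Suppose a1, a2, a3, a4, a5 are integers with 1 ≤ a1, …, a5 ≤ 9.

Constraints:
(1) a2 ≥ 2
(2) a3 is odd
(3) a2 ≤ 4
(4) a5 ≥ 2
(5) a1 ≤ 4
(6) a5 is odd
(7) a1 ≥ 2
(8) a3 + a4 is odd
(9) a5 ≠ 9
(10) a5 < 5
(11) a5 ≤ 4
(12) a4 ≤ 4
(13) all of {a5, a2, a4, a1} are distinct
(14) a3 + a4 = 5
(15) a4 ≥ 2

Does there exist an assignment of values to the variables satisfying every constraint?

Constraints 1, 3, 4, 5, 7, 11, 12, and 15 confine each of a5, a2, a4, a1 to the 3 values {2, …, 4}.
Constraint 13 requires all 4 of them to be distinct, but only 3 values are available — impossible by the pigeonhole principle.

Unsatisfiable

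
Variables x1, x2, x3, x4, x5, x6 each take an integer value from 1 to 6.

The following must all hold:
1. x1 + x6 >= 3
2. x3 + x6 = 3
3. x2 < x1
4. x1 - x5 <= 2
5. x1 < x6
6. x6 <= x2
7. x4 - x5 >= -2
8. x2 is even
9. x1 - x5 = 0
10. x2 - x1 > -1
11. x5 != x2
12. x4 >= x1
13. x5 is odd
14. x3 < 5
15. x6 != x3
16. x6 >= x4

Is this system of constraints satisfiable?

Unsatisfiable

Constraints 3, 5, and 6 give x6 ≤ x2, x2 < x1, x1 < x6. Chaining: x6 ≤ x2 < x1 < x6, which forces x6 < x6 — impossible.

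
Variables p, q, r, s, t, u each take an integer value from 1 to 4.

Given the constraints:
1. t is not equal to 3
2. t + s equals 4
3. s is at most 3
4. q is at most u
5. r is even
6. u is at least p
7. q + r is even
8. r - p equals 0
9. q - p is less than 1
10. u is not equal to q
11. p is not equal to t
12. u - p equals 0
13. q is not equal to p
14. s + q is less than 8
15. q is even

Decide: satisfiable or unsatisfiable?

Satisfiable

Try p = 4, q = 2, r = 4, s = 3, t = 1, u = 4.
Check constraint 2: t + s = 4; constraint 8: r - p = 0. The remaining constraints are straightforward to verify.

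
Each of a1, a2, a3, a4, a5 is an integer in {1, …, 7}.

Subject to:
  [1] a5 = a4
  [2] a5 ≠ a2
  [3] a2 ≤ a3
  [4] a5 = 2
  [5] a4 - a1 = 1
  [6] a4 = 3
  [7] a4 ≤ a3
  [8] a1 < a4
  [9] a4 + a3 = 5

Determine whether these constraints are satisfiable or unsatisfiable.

Constraint 4 fixes a5 = 2 and constraint 6 fixes a4 = 3, but constraint 1 requires a5 = a4. Since 2 ≠ 3, contradiction.

Unsatisfiable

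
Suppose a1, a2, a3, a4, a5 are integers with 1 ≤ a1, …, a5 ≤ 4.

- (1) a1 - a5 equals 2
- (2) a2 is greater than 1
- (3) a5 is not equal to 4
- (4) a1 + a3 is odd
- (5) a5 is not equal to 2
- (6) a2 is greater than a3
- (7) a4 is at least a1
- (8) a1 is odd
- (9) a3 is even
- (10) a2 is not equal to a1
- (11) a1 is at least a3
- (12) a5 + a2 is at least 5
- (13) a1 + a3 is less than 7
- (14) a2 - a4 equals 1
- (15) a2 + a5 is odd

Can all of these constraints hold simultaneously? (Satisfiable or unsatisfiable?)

Satisfiable

Try a1 = 3, a2 = 4, a3 = 2, a4 = 3, a5 = 1.
Check constraint 1: a1 - a5 = 2; constraint 12: a5 + a2 = 5; constraint 13: a1 + a3 = 5. The remaining constraints are straightforward to verify.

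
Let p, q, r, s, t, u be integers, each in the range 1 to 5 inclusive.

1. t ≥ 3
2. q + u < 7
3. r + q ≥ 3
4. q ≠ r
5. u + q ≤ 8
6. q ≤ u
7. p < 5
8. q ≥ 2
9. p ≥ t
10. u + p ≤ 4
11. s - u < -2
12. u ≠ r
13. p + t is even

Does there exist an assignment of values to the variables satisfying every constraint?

From constraints 6 and 8: u ≥ q ≥ 2. From constraints 1 and 9: p ≥ t ≥ 3. Hence u + p ≥ 5. But constraint 10 requires u + p ≤ 4, and 4 < 5. Contradiction.

Unsatisfiable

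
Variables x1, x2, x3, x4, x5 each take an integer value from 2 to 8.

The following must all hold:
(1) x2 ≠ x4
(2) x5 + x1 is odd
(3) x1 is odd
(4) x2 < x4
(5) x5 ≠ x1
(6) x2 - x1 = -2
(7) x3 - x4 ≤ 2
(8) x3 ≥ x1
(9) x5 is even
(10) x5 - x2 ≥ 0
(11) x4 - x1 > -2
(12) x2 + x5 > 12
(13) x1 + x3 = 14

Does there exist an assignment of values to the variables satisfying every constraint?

Satisfiable

The assignment x1 = 7, x2 = 5, x3 = 7, x4 = 6, x5 = 8 works:
  constraint 6 holds since x2 - x1 = -2.
  constraint 7 holds since x3 - x4 = 1.
The rest check out directly.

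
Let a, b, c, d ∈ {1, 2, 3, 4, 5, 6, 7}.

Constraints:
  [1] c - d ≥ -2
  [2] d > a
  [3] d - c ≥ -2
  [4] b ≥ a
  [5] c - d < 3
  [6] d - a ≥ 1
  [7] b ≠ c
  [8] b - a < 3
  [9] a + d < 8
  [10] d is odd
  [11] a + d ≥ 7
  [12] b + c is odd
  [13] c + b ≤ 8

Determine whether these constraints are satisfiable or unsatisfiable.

Take a = 2, b = 2, c = 5, d = 5. Then constraint 1: c - d = 0; constraint 3: d - c = 0, and every other listed constraint is also met.

Satisfiable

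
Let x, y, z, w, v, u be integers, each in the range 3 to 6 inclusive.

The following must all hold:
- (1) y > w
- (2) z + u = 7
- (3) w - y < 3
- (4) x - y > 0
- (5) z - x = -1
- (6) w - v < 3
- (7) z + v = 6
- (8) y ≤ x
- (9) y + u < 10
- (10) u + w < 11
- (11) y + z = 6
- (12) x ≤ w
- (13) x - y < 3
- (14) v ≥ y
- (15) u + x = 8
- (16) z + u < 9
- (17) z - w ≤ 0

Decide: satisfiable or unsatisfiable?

Constraints 1, 4, and 12 give y < x, x ≤ w, w < y. Chaining: y < x ≤ w < y, which forces y < y — impossible.

Unsatisfiable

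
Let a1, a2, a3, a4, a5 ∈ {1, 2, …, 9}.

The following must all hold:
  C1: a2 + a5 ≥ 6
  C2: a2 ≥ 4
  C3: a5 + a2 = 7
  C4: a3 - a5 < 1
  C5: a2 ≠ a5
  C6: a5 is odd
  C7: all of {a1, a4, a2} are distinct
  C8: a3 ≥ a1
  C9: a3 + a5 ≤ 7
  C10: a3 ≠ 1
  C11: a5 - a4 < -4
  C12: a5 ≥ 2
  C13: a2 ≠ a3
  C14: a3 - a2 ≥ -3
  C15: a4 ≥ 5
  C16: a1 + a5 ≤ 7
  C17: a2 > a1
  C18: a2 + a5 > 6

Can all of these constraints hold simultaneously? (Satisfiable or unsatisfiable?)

Try a1 = 2, a2 = 4, a3 = 3, a4 = 9, a5 = 3.
Check constraint 1: a2 + a5 = 7; constraint 3: a5 + a2 = 7. The remaining constraints are straightforward to verify.

Satisfiable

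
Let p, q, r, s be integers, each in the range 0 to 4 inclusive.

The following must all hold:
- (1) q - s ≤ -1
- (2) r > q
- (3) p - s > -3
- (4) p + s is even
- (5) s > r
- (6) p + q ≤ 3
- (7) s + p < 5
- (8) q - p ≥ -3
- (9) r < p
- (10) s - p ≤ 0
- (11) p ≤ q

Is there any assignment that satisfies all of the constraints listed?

Constraints 2, 9, and 11 give r < p, p ≤ q, q < r. Chaining: r < p ≤ q < r, which forces r < r — impossible.

Unsatisfiable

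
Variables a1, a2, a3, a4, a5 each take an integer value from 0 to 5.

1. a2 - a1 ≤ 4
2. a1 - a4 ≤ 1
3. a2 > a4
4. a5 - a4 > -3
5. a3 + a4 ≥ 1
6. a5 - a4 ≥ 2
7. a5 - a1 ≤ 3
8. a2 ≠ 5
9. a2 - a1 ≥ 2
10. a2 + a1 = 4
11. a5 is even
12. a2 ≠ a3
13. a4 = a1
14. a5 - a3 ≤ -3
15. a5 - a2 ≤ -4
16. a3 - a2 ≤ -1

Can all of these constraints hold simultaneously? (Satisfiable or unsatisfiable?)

Constraints 1, 2, 6, 14, and 16 give a1 − a2 ≥ -4, a2 − a3 ≥ 1, a3 − a5 ≥ 3, a5 − a4 ≥ 2, a4 − a1 ≥ -1.
Adding all 5 inequalities: the left sides telescope to 0, and the right sides sum to (-4) + 1 + 3 + 2 + (-1) = 1. So 0 ≥ 1, which is false.

Unsatisfiable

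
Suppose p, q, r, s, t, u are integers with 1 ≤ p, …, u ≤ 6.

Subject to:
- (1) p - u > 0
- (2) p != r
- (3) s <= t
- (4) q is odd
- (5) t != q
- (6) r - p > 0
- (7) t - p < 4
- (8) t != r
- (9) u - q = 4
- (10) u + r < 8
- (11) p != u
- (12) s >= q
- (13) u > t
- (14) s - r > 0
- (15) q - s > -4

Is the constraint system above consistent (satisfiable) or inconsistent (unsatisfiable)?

Constraints 1, 3, 6, 13, and 14 give u < p, p < r, r < s, s ≤ t, t < u. Chaining: u < p < r < s ≤ t < u, which forces u < u — impossible.

Unsatisfiable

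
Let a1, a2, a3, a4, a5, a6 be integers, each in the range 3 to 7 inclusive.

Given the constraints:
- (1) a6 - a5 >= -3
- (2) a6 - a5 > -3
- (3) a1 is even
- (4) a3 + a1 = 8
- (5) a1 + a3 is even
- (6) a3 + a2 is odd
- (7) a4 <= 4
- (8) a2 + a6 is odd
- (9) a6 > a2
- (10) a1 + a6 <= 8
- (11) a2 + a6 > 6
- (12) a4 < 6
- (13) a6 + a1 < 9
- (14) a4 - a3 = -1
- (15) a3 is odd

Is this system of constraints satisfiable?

Constraint 3 makes a1 even and constraint 15 makes a3 odd, so a1 + a3 must be odd. Constraint 5 says a1 + a3 is even — contradiction.

Unsatisfiable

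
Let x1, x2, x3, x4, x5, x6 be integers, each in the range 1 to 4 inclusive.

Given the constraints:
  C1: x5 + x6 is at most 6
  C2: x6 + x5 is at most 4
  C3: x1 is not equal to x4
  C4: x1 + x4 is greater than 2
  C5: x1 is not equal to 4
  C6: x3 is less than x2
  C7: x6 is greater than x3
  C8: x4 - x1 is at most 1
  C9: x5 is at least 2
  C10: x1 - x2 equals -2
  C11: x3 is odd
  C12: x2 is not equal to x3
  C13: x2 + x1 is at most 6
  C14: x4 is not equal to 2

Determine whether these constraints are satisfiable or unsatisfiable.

One satisfying assignment is x1 = 2, x2 = 4, x3 = 1, x4 = 3, x5 = 2, x6 = 2.
For the less obvious constraints — constraint 1: x5 + x6 = 4; constraint 2: x6 + x5 = 4 — and the others hold by inspection.

Satisfiable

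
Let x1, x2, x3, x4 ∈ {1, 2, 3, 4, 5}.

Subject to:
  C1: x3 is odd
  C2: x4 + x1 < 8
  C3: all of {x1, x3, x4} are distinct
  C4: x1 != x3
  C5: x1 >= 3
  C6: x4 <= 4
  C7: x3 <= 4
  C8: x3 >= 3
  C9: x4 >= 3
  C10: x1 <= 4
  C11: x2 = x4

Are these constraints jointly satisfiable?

Unsatisfiable

Constraints 5, 6, 7, 8, 9, and 10 confine each of x1, x3, x4 to the 2 values {3, 4}.
Constraint 3 requires all 3 of them to be distinct, but only 2 values are available — impossible by the pigeonhole principle.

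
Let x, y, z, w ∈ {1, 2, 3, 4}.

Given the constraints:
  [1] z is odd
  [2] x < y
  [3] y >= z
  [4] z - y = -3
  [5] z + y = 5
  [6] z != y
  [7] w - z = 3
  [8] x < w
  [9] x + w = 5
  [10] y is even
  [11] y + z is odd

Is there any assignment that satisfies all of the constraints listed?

Satisfiable

Setting (x, y, z, w) = (1, 4, 1, 4) satisfies everything: constraint 4: z - y = -3; constraint 5: z + y = 5; constraint 7: w - z = 3, and the others follow.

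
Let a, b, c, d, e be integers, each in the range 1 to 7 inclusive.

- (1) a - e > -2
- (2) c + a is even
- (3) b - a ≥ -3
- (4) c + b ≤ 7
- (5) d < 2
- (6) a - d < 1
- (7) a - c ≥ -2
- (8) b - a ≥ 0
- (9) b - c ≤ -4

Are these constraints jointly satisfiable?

Constraints 7, 8, and 9 give c − b ≥ 4, b − a ≥ 0, a − c ≥ -2.
Adding all 3 inequalities: the left sides telescope to 0, and the right sides sum to 4 + 0 + (-2) = 2. So 0 ≥ 2, which is false.

Unsatisfiable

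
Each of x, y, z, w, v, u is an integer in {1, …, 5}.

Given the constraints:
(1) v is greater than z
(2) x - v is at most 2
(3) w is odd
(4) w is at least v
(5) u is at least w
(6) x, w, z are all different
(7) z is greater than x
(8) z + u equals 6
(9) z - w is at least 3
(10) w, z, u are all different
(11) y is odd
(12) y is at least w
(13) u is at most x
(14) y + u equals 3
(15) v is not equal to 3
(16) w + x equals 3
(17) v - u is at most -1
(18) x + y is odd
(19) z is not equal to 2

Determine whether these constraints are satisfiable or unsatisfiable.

Unsatisfiable

Constraints 1, 7, 13, and 17 give x < z, z < v, v < u, u ≤ x. Chaining: x < z < v < u ≤ x, which forces x < x — impossible.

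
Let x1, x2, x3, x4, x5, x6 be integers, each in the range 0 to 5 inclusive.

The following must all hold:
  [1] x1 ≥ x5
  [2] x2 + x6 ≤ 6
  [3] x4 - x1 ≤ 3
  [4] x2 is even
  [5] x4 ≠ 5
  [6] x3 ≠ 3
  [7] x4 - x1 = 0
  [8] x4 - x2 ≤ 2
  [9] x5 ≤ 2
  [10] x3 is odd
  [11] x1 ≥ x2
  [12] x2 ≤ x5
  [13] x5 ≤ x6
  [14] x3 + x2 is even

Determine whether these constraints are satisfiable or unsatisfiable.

Constraint 10 makes x3 odd and constraint 4 makes x2 even, so x3 + x2 must be odd. Constraint 14 says x3 + x2 is even — contradiction.

Unsatisfiable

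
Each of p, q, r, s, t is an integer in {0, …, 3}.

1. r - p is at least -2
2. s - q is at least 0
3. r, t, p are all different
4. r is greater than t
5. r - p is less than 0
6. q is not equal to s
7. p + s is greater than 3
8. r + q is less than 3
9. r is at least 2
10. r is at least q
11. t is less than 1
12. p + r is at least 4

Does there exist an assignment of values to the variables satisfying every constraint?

Satisfiable

The assignment p = 3, q = 0, r = 2, s = 2, t = 0 works:
  constraint 1 holds since r - p = -1.
  constraint 2 holds since s - q = 2.
The rest check out directly.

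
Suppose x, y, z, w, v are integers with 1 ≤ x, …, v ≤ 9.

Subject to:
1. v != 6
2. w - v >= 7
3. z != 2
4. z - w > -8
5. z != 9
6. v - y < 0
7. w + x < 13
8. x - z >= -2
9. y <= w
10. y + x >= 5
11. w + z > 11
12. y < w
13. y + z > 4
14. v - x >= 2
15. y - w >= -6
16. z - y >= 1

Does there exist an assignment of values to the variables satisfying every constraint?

Unsatisfiable

Constraints 2, 8, 14, 15, and 16 give x − z ≥ -2, z − y ≥ 1, y − w ≥ -6, w − v ≥ 7, v − x ≥ 2.
Adding all 5 inequalities: the left sides telescope to 0, and the right sides sum to (-2) + 1 + (-6) + 7 + 2 = 2. So 0 ≥ 2, which is false.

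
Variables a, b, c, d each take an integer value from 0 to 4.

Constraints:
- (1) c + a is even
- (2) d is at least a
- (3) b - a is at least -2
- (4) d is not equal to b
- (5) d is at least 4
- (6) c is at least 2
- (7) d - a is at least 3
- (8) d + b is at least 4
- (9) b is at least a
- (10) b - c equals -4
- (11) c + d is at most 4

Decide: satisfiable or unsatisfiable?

Unsatisfiable

From constraint 6: c ≥ 2. From constraint 5: d ≥ 4. Hence c + d ≥ 6. But constraint 11 requires c + d ≤ 4, and 4 < 6. Contradiction.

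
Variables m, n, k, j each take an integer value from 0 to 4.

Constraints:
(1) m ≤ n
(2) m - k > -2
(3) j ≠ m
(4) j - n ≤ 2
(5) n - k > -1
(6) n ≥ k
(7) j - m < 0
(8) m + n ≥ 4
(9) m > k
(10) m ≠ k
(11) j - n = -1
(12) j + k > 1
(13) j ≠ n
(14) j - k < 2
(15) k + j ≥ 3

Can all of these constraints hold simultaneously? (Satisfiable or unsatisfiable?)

The assignment m = 3, n = 3, k = 2, j = 2 works:
  constraint 2 holds since m - k = 1.
  constraint 4 holds since j - n = -1.
  constraint 5 holds since n - k = 1.
The rest check out directly.

Satisfiable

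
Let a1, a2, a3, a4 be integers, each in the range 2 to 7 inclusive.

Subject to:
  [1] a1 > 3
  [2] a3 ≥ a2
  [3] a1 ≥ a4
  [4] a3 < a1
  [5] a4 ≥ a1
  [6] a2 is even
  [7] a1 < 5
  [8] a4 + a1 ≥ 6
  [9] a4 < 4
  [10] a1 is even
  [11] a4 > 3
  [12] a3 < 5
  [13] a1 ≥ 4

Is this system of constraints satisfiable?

From constraints 5 and 13: a4 ≥ a1 and a1 ≥ 4, so a4 ≥ 4. From constraint 9: a4 ≤ 3. But 3 < 4, so no value of a4 works.

Unsatisfiable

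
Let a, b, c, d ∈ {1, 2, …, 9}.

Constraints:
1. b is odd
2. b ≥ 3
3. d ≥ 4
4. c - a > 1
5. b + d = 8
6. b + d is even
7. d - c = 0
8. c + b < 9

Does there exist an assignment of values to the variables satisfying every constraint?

Take a = 2, b = 3, c = 5, d = 5. Then constraint 4: c - a = 3; constraint 5: b + d = 8; constraint 7: d - c = 0, and every other listed constraint is also met.

Satisfiable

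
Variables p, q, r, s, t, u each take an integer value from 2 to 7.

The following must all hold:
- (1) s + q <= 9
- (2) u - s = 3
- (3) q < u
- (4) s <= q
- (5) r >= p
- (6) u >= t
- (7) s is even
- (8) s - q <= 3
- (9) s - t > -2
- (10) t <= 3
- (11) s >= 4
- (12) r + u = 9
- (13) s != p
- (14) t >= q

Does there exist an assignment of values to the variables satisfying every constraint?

Unsatisfiable

From constraints 4 and 11: q ≥ s and s ≥ 4, so q ≥ 4. From constraints 10 and 14: q ≤ t and t ≤ 3, so q ≤ 3. But 3 < 4, so no value of q works.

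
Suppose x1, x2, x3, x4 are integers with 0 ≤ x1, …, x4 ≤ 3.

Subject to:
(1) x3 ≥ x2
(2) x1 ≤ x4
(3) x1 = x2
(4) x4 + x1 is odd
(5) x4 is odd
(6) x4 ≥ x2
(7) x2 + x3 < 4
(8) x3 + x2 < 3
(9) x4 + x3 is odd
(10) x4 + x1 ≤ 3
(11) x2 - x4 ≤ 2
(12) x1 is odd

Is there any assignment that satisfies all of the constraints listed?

Constraint 5 makes x4 odd and constraint 12 makes x1 odd, so x4 + x1 must be even. Constraint 4 says x4 + x1 is odd — contradiction.

Unsatisfiable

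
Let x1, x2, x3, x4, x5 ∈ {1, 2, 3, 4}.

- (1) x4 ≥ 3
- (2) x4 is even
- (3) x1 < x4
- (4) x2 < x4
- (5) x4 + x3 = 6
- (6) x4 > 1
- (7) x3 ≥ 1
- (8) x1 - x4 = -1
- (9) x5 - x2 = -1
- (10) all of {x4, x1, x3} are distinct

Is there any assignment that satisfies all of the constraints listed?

One satisfying assignment is x1 = 3, x2 = 2, x3 = 2, x4 = 4, x5 = 1.
For the less obvious constraints — constraint 5: x4 + x3 = 6; constraint 8: x1 - x4 = -1; constraint 9: x5 - x2 = -1 — and the others hold by inspection.

Satisfiable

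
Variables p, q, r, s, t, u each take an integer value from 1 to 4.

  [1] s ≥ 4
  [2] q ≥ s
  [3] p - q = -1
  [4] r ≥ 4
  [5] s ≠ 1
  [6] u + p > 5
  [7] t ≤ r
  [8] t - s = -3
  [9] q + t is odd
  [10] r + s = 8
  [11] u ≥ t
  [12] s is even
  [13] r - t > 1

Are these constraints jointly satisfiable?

Satisfiable

Try p = 3, q = 4, r = 4, s = 4, t = 1, u = 3.
Check constraint 3: p - q = -1; constraint 6: u + p = 6. The remaining constraints are straightforward to verify.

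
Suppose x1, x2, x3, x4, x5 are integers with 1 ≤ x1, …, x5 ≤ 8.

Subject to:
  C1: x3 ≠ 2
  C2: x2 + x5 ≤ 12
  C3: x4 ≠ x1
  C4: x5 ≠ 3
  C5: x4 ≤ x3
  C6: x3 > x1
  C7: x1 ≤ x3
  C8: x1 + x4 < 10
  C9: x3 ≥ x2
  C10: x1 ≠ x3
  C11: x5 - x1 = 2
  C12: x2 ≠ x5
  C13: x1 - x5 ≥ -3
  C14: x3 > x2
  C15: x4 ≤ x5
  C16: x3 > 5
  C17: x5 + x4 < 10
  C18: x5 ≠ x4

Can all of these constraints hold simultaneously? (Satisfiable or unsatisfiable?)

Satisfiable

Try x1 = 3, x2 = 4, x3 = 6, x4 = 4, x5 = 5.
Check constraint 2: x2 + x5 = 9; constraint 8: x1 + x4 = 7. The remaining constraints are straightforward to verify.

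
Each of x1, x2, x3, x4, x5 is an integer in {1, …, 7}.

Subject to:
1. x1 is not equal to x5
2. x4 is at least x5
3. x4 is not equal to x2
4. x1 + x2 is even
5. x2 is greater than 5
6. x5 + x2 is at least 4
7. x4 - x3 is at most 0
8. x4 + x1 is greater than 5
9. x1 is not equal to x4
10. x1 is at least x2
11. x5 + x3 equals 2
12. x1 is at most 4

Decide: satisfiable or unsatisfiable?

From constraint 5: x2 ≥ 6. From constraints 10 and 12: x2 ≤ x1 and x1 ≤ 4, so x2 ≤ 4. But 4 < 6, so no value of x2 works.

Unsatisfiable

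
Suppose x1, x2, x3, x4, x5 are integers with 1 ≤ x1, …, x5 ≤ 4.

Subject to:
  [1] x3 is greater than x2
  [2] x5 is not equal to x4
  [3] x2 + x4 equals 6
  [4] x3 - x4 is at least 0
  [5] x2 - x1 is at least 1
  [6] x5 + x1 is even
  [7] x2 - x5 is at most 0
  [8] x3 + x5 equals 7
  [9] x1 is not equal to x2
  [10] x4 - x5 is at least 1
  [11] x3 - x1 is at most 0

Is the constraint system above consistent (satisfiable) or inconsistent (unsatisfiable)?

Constraints 4, 5, 7, 10, and 11 give x3 − x4 ≥ 0, x4 − x5 ≥ 1, x5 − x2 ≥ 0, x2 − x1 ≥ 1, x1 − x3 ≥ 0.
Adding all 5 inequalities: the left sides telescope to 0, and the right sides sum to 0 + 1 + 0 + 1 + 0 = 2. So 0 ≥ 2, which is false.

Unsatisfiable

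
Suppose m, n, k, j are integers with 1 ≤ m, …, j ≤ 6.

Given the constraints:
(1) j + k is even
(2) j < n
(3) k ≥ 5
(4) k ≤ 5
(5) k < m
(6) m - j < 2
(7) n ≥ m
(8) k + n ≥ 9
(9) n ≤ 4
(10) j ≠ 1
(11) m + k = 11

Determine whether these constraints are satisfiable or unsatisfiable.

From constraints 7 and 9: m ≤ n ≤ 4. From constraint 4: k ≤ 5. Hence m + k ≤ 9. But constraint 11 requires m + k = 11, and 11 > 9. Contradiction.

Unsatisfiable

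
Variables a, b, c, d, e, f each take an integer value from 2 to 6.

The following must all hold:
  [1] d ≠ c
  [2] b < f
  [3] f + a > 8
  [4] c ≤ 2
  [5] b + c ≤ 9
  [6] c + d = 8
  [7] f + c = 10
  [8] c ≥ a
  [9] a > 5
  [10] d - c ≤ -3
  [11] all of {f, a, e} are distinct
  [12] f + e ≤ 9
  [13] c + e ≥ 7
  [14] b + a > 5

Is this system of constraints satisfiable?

From constraint 9: a ≥ 6. From constraints 4 and 8: a ≤ c and c ≤ 2, so a ≤ 2. But 2 < 6, so no value of a works.

Unsatisfiable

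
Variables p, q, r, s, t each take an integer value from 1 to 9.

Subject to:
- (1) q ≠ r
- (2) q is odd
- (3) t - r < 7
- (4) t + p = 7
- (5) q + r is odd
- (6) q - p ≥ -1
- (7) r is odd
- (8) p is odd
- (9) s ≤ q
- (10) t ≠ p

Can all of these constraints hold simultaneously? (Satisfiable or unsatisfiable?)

Constraint 2 makes q odd and constraint 7 makes r odd, so q + r must be even. Constraint 5 says q + r is odd — contradiction.

Unsatisfiable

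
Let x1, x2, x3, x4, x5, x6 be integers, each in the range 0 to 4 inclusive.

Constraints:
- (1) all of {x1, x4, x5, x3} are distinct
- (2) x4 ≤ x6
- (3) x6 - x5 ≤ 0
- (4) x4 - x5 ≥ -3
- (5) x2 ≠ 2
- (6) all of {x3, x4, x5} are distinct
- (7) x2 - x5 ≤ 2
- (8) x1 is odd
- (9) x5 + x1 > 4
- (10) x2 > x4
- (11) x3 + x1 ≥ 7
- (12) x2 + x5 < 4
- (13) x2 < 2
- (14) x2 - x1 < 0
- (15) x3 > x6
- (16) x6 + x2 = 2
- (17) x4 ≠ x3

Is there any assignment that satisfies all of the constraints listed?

Try x1 = 3, x2 = 1, x3 = 4, x4 = 0, x5 = 2, x6 = 1.
Check constraint 3: x6 - x5 = -1; constraint 4: x4 - x5 = -2. The remaining constraints are straightforward to verify.

Satisfiable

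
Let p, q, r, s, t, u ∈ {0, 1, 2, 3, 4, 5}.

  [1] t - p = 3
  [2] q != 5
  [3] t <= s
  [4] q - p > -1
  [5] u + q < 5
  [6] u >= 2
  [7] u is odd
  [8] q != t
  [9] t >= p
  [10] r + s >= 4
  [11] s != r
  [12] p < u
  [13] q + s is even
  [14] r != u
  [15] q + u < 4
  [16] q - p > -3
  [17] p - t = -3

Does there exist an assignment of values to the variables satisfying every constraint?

Take p = 0, q = 0, r = 2, s = 4, t = 3, u = 3. Then constraint 1: t - p = 3; constraint 4: q - p = 0; constraint 5: u + q = 3, and every other listed constraint is also met.

Satisfiable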